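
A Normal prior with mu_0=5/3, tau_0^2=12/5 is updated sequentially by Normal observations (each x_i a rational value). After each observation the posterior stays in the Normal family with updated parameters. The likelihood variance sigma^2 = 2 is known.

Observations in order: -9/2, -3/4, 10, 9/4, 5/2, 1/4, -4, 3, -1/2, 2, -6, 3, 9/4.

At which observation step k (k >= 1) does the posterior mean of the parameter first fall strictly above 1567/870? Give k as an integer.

k = 5

obs 1: x=-9/2 → posterior Normal(-56/33, 12/11)
obs 2: x=-3/4 → posterior Normal(-139/102, 12/17)
obs 3: x=10 → posterior Normal(221/138, 12/23)
obs 4: x=9/4 → posterior Normal(151/87, 12/29)
obs 5: x=5/2 → posterior Normal(28/15, 12/35)
obs 6: x=1/4 → posterior Normal(401/246, 12/41)
obs 7: x=-4 → posterior Normal(257/282, 12/47)
obs 8: x=3 → posterior Normal(365/318, 12/53)
obs 9: x=-1/2 → posterior Normal(347/354, 12/59)
obs 10: x=2 → posterior Normal(419/390, 12/65)
obs 11: x=-6 → posterior Normal(203/426, 12/71)
obs 12: x=3 → posterior Normal(311/462, 12/77)
obs 13: x=9/4 → posterior Normal(196/249, 12/83)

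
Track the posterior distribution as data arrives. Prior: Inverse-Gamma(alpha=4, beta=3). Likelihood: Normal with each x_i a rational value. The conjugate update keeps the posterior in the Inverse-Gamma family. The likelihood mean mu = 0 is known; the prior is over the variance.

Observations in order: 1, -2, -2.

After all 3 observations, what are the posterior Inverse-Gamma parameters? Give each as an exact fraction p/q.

obs 1: x=1 → posterior Inverse-Gamma(9/2, 7/2)
obs 2: x=-2 → posterior Inverse-Gamma(5, 11/2)
obs 3: x=-2 → posterior Inverse-Gamma(11/2, 15/2)

alpha=11/2, beta=15/2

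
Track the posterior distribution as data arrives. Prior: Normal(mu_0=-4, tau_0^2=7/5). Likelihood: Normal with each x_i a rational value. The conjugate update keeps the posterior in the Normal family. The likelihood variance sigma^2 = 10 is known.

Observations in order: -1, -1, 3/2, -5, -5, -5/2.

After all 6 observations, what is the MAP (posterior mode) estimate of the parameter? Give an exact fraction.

-291/92

obs 1: x=-1 → posterior Normal(-69/19, 70/57)
obs 2: x=-1 → posterior Normal(-107/32, 35/32)
obs 3: x=3/2 → posterior Normal(-407/142, 70/71)
obs 4: x=-5 → posterior Normal(-159/52, 35/39)
obs 5: x=-5 → posterior Normal(-547/170, 14/17)
obs 6: x=-5/2 → posterior Normal(-291/92, 35/46)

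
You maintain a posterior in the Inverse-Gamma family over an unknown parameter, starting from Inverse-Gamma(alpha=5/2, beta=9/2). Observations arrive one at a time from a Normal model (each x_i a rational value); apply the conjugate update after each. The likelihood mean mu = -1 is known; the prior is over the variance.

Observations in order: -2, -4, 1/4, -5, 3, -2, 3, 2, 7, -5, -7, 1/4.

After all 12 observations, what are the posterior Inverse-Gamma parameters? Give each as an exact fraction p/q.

obs 1: x=-2 → posterior Inverse-Gamma(3, 5)
obs 2: x=-4 → posterior Inverse-Gamma(7/2, 19/2)
obs 3: x=1/4 → posterior Inverse-Gamma(4, 329/32)
obs 4: x=-5 → posterior Inverse-Gamma(9/2, 585/32)
obs 5: x=3 → posterior Inverse-Gamma(5, 841/32)
obs 6: x=-2 → posterior Inverse-Gamma(11/2, 857/32)
obs 7: x=3 → posterior Inverse-Gamma(6, 1113/32)
obs 8: x=2 → posterior Inverse-Gamma(13/2, 1257/32)
obs 9: x=7 → posterior Inverse-Gamma(7, 2281/32)
obs 10: x=-5 → posterior Inverse-Gamma(15/2, 2537/32)
obs 11: x=-7 → posterior Inverse-Gamma(8, 3113/32)
obs 12: x=1/4 → posterior Inverse-Gamma(17/2, 1569/16)

alpha=17/2, beta=1569/16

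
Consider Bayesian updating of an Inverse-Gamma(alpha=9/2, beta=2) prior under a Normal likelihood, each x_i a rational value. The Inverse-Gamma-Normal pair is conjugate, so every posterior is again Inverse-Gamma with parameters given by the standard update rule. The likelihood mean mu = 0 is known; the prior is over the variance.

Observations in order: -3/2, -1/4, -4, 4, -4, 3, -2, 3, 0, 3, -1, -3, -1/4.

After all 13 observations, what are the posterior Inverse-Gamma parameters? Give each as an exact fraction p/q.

alpha=11, beta=763/16

obs 1: x=-3/2 → posterior Inverse-Gamma(5, 25/8)
obs 2: x=-1/4 → posterior Inverse-Gamma(11/2, 101/32)
obs 3: x=-4 → posterior Inverse-Gamma(6, 357/32)
obs 4: x=4 → posterior Inverse-Gamma(13/2, 613/32)
obs 5: x=-4 → posterior Inverse-Gamma(7, 869/32)
obs 6: x=3 → posterior Inverse-Gamma(15/2, 1013/32)
obs 7: x=-2 → posterior Inverse-Gamma(8, 1077/32)
obs 8: x=3 → posterior Inverse-Gamma(17/2, 1221/32)
obs 9: x=0 → posterior Inverse-Gamma(9, 1221/32)
obs 10: x=3 → posterior Inverse-Gamma(19/2, 1365/32)
obs 11: x=-1 → posterior Inverse-Gamma(10, 1381/32)
obs 12: x=-3 → posterior Inverse-Gamma(21/2, 1525/32)
obs 13: x=-1/4 → posterior Inverse-Gamma(11, 763/16)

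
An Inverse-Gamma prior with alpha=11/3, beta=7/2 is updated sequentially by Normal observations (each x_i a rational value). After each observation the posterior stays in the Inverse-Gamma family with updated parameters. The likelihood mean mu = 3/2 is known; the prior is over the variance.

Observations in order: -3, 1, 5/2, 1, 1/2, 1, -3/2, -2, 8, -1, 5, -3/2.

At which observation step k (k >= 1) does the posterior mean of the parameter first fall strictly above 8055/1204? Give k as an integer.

obs 1: x=-3 → posterior Inverse-Gamma(25/6, 109/8)
obs 2: x=1 → posterior Inverse-Gamma(14/3, 55/4)
obs 3: x=5/2 → posterior Inverse-Gamma(31/6, 57/4)
obs 4: x=1 → posterior Inverse-Gamma(17/3, 115/8)
obs 5: x=1/2 → posterior Inverse-Gamma(37/6, 119/8)
obs 6: x=1 → posterior Inverse-Gamma(20/3, 15)
obs 7: x=-3/2 → posterior Inverse-Gamma(43/6, 39/2)
obs 8: x=-2 → posterior Inverse-Gamma(23/3, 205/8)
obs 9: x=8 → posterior Inverse-Gamma(49/6, 187/4)
obs 10: x=-1 → posterior Inverse-Gamma(26/3, 399/8)
obs 11: x=5 → posterior Inverse-Gamma(55/6, 56)
obs 12: x=-3/2 → posterior Inverse-Gamma(29/3, 121/2)

k = 11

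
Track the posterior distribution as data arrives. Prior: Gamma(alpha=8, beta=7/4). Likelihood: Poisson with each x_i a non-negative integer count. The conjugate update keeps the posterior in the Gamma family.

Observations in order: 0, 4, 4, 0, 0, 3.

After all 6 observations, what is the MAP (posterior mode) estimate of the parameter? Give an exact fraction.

72/31

obs 1: x=0 → posterior Gamma(8, 11/4)
obs 2: x=4 → posterior Gamma(12, 15/4)
obs 3: x=4 → posterior Gamma(16, 19/4)
obs 4: x=0 → posterior Gamma(16, 23/4)
obs 5: x=0 → posterior Gamma(16, 27/4)
obs 6: x=3 → posterior Gamma(19, 31/4)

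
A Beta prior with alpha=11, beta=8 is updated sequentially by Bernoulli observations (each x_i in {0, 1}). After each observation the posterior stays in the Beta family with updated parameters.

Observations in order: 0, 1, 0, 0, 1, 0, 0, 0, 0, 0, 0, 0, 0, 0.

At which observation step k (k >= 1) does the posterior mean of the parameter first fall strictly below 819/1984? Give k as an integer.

obs 1: x=0 → posterior Beta(11, 9)
obs 2: x=1 → posterior Beta(12, 9)
obs 3: x=0 → posterior Beta(12, 10)
obs 4: x=0 → posterior Beta(12, 11)
obs 5: x=1 → posterior Beta(13, 11)
obs 6: x=0 → posterior Beta(13, 12)
obs 7: x=0 → posterior Beta(13, 13)
obs 8: x=0 → posterior Beta(13, 14)
obs 9: x=0 → posterior Beta(13, 15)
obs 10: x=0 → posterior Beta(13, 16)
obs 11: x=0 → posterior Beta(13, 17)
obs 12: x=0 → posterior Beta(13, 18)
obs 13: x=0 → posterior Beta(13, 19)
obs 14: x=0 → posterior Beta(13, 20)

k = 13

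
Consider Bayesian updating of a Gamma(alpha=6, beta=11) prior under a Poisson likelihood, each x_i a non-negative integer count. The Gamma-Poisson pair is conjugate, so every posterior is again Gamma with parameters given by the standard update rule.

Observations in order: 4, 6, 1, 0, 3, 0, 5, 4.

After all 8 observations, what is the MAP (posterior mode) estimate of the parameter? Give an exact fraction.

obs 1: x=4 → posterior Gamma(10, 12)
obs 2: x=6 → posterior Gamma(16, 13)
obs 3: x=1 → posterior Gamma(17, 14)
obs 4: x=0 → posterior Gamma(17, 15)
obs 5: x=3 → posterior Gamma(20, 16)
obs 6: x=0 → posterior Gamma(20, 17)
obs 7: x=5 → posterior Gamma(25, 18)
obs 8: x=4 → posterior Gamma(29, 19)

28/19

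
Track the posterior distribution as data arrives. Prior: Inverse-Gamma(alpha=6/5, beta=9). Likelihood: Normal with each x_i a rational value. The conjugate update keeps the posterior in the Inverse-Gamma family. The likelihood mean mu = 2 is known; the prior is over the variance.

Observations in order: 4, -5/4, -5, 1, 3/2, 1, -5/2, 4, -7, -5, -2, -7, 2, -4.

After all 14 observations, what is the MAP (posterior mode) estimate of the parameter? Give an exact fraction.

29685/1472

obs 1: x=4 → posterior Inverse-Gamma(17/10, 11)
obs 2: x=-5/4 → posterior Inverse-Gamma(11/5, 521/32)
obs 3: x=-5 → posterior Inverse-Gamma(27/10, 1305/32)
obs 4: x=1 → posterior Inverse-Gamma(16/5, 1321/32)
obs 5: x=3/2 → posterior Inverse-Gamma(37/10, 1325/32)
obs 6: x=1 → posterior Inverse-Gamma(21/5, 1341/32)
obs 7: x=-5/2 → posterior Inverse-Gamma(47/10, 1665/32)
obs 8: x=4 → posterior Inverse-Gamma(26/5, 1729/32)
obs 9: x=-7 → posterior Inverse-Gamma(57/10, 3025/32)
obs 10: x=-5 → posterior Inverse-Gamma(31/5, 3809/32)
obs 11: x=-2 → posterior Inverse-Gamma(67/10, 4065/32)
obs 12: x=-7 → posterior Inverse-Gamma(36/5, 5361/32)
obs 13: x=2 → posterior Inverse-Gamma(77/10, 5361/32)
obs 14: x=-4 → posterior Inverse-Gamma(41/5, 5937/32)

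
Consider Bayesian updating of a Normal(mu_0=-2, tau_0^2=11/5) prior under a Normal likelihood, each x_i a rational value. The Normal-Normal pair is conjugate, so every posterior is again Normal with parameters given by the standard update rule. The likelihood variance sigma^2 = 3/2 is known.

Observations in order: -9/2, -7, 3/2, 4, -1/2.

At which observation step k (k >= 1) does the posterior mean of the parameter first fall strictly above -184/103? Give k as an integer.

obs 1: x=-9/2 → posterior Normal(-129/37, 33/37)
obs 2: x=-7 → posterior Normal(-283/59, 33/59)
obs 3: x=3/2 → posterior Normal(-250/81, 11/27)
obs 4: x=4 → posterior Normal(-162/103, 33/103)
obs 5: x=-1/2 → posterior Normal(-173/125, 33/125)

k = 4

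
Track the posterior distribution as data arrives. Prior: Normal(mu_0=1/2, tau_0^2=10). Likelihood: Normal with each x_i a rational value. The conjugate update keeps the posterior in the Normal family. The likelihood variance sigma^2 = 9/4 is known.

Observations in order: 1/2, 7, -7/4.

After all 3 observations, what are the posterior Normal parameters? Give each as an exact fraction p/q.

mu_0=469/258, tau_0^2=30/43

obs 1: x=1/2 → posterior Normal(1/2, 90/49)
obs 2: x=7 → posterior Normal(609/178, 90/89)
obs 3: x=-7/4 → posterior Normal(469/258, 30/43)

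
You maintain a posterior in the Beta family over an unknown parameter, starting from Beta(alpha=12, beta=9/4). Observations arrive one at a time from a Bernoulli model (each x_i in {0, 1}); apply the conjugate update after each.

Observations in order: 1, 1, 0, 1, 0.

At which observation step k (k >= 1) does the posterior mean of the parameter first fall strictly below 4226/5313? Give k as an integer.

obs 1: x=1 → posterior Beta(13, 9/4)
obs 2: x=1 → posterior Beta(14, 9/4)
obs 3: x=0 → posterior Beta(14, 13/4)
obs 4: x=1 → posterior Beta(15, 13/4)
obs 5: x=0 → posterior Beta(15, 17/4)

k = 5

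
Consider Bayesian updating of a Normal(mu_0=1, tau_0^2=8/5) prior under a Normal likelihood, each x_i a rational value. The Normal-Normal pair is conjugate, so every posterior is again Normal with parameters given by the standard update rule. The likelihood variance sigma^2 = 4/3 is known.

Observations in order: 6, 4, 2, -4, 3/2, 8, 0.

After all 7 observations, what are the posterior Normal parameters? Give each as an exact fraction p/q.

obs 1: x=6 → posterior Normal(41/11, 8/11)
obs 2: x=4 → posterior Normal(65/17, 8/17)
obs 3: x=2 → posterior Normal(77/23, 8/23)
obs 4: x=-4 → posterior Normal(53/29, 8/29)
obs 5: x=3/2 → posterior Normal(62/35, 8/35)
obs 6: x=8 → posterior Normal(110/41, 8/41)
obs 7: x=0 → posterior Normal(110/47, 8/47)

mu_0=110/47, tau_0^2=8/47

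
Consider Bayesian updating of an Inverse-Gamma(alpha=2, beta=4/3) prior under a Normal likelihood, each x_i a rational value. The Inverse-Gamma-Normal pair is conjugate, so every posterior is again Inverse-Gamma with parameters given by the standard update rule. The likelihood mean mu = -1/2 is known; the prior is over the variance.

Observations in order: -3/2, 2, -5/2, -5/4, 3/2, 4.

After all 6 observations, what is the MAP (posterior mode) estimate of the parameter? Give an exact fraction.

1859/576

obs 1: x=-3/2 → posterior Inverse-Gamma(5/2, 11/6)
obs 2: x=2 → posterior Inverse-Gamma(3, 119/24)
obs 3: x=-5/2 → posterior Inverse-Gamma(7/2, 167/24)
obs 4: x=-5/4 → posterior Inverse-Gamma(4, 695/96)
obs 5: x=3/2 → posterior Inverse-Gamma(9/2, 887/96)
obs 6: x=4 → posterior Inverse-Gamma(5, 1859/96)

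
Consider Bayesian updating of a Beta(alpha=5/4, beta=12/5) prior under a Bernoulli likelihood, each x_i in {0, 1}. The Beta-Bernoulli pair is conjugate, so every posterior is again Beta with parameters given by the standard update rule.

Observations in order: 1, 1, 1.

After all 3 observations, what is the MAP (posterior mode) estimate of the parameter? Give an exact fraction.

obs 1: x=1 → posterior Beta(9/4, 12/5)
obs 2: x=1 → posterior Beta(13/4, 12/5)
obs 3: x=1 → posterior Beta(17/4, 12/5)

65/93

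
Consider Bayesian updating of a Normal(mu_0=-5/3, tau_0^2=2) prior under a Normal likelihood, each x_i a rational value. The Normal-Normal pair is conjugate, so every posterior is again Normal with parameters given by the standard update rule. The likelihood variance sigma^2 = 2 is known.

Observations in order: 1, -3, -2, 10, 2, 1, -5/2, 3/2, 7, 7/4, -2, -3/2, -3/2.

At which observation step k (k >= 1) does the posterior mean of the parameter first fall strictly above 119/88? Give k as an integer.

k = 10

obs 1: x=1 → posterior Normal(-1/3, 1)
obs 2: x=-3 → posterior Normal(-11/9, 2/3)
obs 3: x=-2 → posterior Normal(-17/12, 1/2)
obs 4: x=10 → posterior Normal(13/15, 2/5)
obs 5: x=2 → posterior Normal(19/18, 1/3)
obs 6: x=1 → posterior Normal(22/21, 2/7)
obs 7: x=-5/2 → posterior Normal(29/48, 1/4)
obs 8: x=3/2 → posterior Normal(19/27, 2/9)
obs 9: x=7 → posterior Normal(4/3, 1/5)
obs 10: x=7/4 → posterior Normal(181/132, 2/11)
obs 11: x=-2 → posterior Normal(157/144, 1/6)
obs 12: x=-3/2 → posterior Normal(139/156, 2/13)
obs 13: x=-3/2 → posterior Normal(121/168, 1/7)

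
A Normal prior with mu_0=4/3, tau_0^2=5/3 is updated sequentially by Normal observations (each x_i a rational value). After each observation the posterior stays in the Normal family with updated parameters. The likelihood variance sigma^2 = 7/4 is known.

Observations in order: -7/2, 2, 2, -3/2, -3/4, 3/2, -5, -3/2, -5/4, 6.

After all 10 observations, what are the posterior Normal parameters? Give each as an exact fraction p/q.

mu_0=-12/221, tau_0^2=35/221

obs 1: x=-7/2 → posterior Normal(-42/41, 35/41)
obs 2: x=2 → posterior Normal(-2/61, 35/61)
obs 3: x=2 → posterior Normal(38/81, 35/81)
obs 4: x=-3/2 → posterior Normal(8/101, 35/101)
obs 5: x=-3/4 → posterior Normal(-7/121, 35/121)
obs 6: x=3/2 → posterior Normal(23/141, 35/141)
obs 7: x=-5 → posterior Normal(-11/23, 5/23)
obs 8: x=-3/2 → posterior Normal(-107/181, 35/181)
obs 9: x=-5/4 → posterior Normal(-44/67, 35/201)
obs 10: x=6 → posterior Normal(-12/221, 35/221)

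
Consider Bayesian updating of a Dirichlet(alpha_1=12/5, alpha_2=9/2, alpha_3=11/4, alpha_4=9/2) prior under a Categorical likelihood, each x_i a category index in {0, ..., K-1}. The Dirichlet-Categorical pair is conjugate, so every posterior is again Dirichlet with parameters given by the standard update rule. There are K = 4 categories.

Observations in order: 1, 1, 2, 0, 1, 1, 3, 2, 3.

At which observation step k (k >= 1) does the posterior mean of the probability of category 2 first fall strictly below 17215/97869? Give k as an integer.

obs 1: x=1 → posterior Dirichlet(12/5, 11/2, 11/4, 9/2)
obs 2: x=1 → posterior Dirichlet(12/5, 13/2, 11/4, 9/2)
obs 3: x=2 → posterior Dirichlet(12/5, 13/2, 15/4, 9/2)
obs 4: x=0 → posterior Dirichlet(17/5, 13/2, 15/4, 9/2)
obs 5: x=1 → posterior Dirichlet(17/5, 15/2, 15/4, 9/2)
obs 6: x=1 → posterior Dirichlet(17/5, 17/2, 15/4, 9/2)
obs 7: x=3 → posterior Dirichlet(17/5, 17/2, 15/4, 11/2)
obs 8: x=2 → posterior Dirichlet(17/5, 17/2, 19/4, 11/2)
obs 9: x=3 → posterior Dirichlet(17/5, 17/2, 19/4, 13/2)

k = 2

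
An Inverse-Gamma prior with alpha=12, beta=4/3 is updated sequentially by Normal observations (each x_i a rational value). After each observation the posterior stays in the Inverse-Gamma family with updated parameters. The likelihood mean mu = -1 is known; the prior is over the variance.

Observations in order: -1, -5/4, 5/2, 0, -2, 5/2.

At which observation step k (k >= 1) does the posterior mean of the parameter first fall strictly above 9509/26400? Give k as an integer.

k = 3

obs 1: x=-1 → posterior Inverse-Gamma(25/2, 4/3)
obs 2: x=-5/4 → posterior Inverse-Gamma(13, 131/96)
obs 3: x=5/2 → posterior Inverse-Gamma(27/2, 719/96)
obs 4: x=0 → posterior Inverse-Gamma(14, 767/96)
obs 5: x=-2 → posterior Inverse-Gamma(29/2, 815/96)
obs 6: x=5/2 → posterior Inverse-Gamma(15, 1403/96)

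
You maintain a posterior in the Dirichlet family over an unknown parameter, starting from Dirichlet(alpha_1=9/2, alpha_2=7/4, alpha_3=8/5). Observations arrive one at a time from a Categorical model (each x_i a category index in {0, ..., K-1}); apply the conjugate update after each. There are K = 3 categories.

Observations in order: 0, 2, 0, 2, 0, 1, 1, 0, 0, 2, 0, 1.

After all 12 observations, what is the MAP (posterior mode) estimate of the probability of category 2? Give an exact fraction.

obs 1: x=0 → posterior Dirichlet(11/2, 7/4, 8/5)
obs 2: x=2 → posterior Dirichlet(11/2, 7/4, 13/5)
obs 3: x=0 → posterior Dirichlet(13/2, 7/4, 13/5)
obs 4: x=2 → posterior Dirichlet(13/2, 7/4, 18/5)
obs 5: x=0 → posterior Dirichlet(15/2, 7/4, 18/5)
obs 6: x=1 → posterior Dirichlet(15/2, 11/4, 18/5)
obs 7: x=1 → posterior Dirichlet(15/2, 15/4, 18/5)
obs 8: x=0 → posterior Dirichlet(17/2, 15/4, 18/5)
obs 9: x=0 → posterior Dirichlet(19/2, 15/4, 18/5)
obs 10: x=2 → posterior Dirichlet(19/2, 15/4, 23/5)
obs 11: x=0 → posterior Dirichlet(21/2, 15/4, 23/5)
obs 12: x=1 → posterior Dirichlet(21/2, 19/4, 23/5)

72/337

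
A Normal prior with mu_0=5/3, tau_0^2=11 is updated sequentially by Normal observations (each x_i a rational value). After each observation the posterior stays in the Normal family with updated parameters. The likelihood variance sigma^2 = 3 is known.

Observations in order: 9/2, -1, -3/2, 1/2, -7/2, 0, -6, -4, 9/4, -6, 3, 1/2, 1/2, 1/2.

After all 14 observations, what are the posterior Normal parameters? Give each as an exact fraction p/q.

obs 1: x=9/2 → posterior Normal(109/28, 33/14)
obs 2: x=-1 → posterior Normal(87/50, 33/25)
obs 3: x=-3/2 → posterior Normal(3/4, 11/12)
obs 4: x=1/2 → posterior Normal(65/94, 33/47)
obs 5: x=-7/2 → posterior Normal(-3/29, 33/58)
obs 6: x=0 → posterior Normal(-2/23, 11/23)
obs 7: x=-6 → posterior Normal(-9/10, 33/80)
obs 8: x=-4 → posterior Normal(-116/91, 33/91)
obs 9: x=9/4 → posterior Normal(-365/408, 11/34)
obs 10: x=-6 → posterior Normal(-629/452, 33/113)
obs 11: x=3 → posterior Normal(-497/496, 33/124)
obs 12: x=1/2 → posterior Normal(-95/108, 11/45)
obs 13: x=1/2 → posterior Normal(-453/584, 33/146)
obs 14: x=1/2 → posterior Normal(-431/628, 33/157)

mu_0=-431/628, tau_0^2=33/157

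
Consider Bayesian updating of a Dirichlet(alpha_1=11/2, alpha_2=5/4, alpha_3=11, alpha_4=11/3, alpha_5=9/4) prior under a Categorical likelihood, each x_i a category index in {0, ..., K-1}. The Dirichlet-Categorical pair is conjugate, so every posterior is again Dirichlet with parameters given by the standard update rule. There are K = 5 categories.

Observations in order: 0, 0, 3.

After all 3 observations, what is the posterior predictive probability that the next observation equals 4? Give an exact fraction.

obs 1: x=0 → posterior Dirichlet(13/2, 5/4, 11, 11/3, 9/4)
obs 2: x=0 → posterior Dirichlet(15/2, 5/4, 11, 11/3, 9/4)
obs 3: x=3 → posterior Dirichlet(15/2, 5/4, 11, 14/3, 9/4)

27/320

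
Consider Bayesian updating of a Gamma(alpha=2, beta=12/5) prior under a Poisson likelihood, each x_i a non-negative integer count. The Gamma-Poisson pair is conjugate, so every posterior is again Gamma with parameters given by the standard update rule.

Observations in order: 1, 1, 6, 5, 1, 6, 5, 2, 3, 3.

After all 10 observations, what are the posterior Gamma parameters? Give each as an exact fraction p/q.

obs 1: x=1 → posterior Gamma(3, 17/5)
obs 2: x=1 → posterior Gamma(4, 22/5)
obs 3: x=6 → posterior Gamma(10, 27/5)
obs 4: x=5 → posterior Gamma(15, 32/5)
obs 5: x=1 → posterior Gamma(16, 37/5)
obs 6: x=6 → posterior Gamma(22, 42/5)
obs 7: x=5 → posterior Gamma(27, 47/5)
obs 8: x=2 → posterior Gamma(29, 52/5)
obs 9: x=3 → posterior Gamma(32, 57/5)
obs 10: x=3 → posterior Gamma(35, 62/5)

alpha=35, beta=62/5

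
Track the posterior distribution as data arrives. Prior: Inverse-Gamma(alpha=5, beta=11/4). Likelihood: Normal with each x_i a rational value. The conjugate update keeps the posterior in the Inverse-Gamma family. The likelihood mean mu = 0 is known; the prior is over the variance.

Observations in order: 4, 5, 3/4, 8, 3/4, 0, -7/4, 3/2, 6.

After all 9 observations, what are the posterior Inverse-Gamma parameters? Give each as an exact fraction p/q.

alpha=19/2, beta=2447/32

obs 1: x=4 → posterior Inverse-Gamma(11/2, 43/4)
obs 2: x=5 → posterior Inverse-Gamma(6, 93/4)
obs 3: x=3/4 → posterior Inverse-Gamma(13/2, 753/32)
obs 4: x=8 → posterior Inverse-Gamma(7, 1777/32)
obs 5: x=3/4 → posterior Inverse-Gamma(15/2, 893/16)
obs 6: x=0 → posterior Inverse-Gamma(8, 893/16)
obs 7: x=-7/4 → posterior Inverse-Gamma(17/2, 1835/32)
obs 8: x=3/2 → posterior Inverse-Gamma(9, 1871/32)
obs 9: x=6 → posterior Inverse-Gamma(19/2, 2447/32)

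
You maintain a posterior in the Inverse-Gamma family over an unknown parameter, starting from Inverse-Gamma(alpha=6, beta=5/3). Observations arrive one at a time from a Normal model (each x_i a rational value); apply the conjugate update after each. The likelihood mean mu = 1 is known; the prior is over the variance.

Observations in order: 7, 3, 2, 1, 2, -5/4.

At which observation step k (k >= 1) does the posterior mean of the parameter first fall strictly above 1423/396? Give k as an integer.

k = 2

obs 1: x=7 → posterior Inverse-Gamma(13/2, 59/3)
obs 2: x=3 → posterior Inverse-Gamma(7, 65/3)
obs 3: x=2 → posterior Inverse-Gamma(15/2, 133/6)
obs 4: x=1 → posterior Inverse-Gamma(8, 133/6)
obs 5: x=2 → posterior Inverse-Gamma(17/2, 68/3)
obs 6: x=-5/4 → posterior Inverse-Gamma(9, 2419/96)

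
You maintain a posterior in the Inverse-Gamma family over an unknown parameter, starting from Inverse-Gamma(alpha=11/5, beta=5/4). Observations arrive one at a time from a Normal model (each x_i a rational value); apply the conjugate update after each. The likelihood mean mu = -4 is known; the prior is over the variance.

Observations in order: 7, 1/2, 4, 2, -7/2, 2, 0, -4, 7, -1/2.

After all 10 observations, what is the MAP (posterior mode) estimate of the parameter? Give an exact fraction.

obs 1: x=7 → posterior Inverse-Gamma(27/10, 247/4)
obs 2: x=1/2 → posterior Inverse-Gamma(16/5, 575/8)
obs 3: x=4 → posterior Inverse-Gamma(37/10, 831/8)
obs 4: x=2 → posterior Inverse-Gamma(21/5, 975/8)
obs 5: x=-7/2 → posterior Inverse-Gamma(47/10, 122)
obs 6: x=2 → posterior Inverse-Gamma(26/5, 140)
obs 7: x=0 → posterior Inverse-Gamma(57/10, 148)
obs 8: x=-4 → posterior Inverse-Gamma(31/5, 148)
obs 9: x=7 → posterior Inverse-Gamma(67/10, 417/2)
obs 10: x=-1/2 → posterior Inverse-Gamma(36/5, 1717/8)

8585/328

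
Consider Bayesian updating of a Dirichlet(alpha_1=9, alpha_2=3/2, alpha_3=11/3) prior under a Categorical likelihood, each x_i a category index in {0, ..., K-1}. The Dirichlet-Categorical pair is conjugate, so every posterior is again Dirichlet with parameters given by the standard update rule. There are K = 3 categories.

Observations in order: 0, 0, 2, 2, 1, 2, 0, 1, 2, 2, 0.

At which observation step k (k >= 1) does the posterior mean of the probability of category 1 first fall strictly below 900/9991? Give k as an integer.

obs 1: x=0 → posterior Dirichlet(10, 3/2, 11/3)
obs 2: x=0 → posterior Dirichlet(11, 3/2, 11/3)
obs 3: x=2 → posterior Dirichlet(11, 3/2, 14/3)
obs 4: x=2 → posterior Dirichlet(11, 3/2, 17/3)
obs 5: x=1 → posterior Dirichlet(11, 5/2, 17/3)
obs 6: x=2 → posterior Dirichlet(11, 5/2, 20/3)
obs 7: x=0 → posterior Dirichlet(12, 5/2, 20/3)
obs 8: x=1 → posterior Dirichlet(12, 7/2, 20/3)
obs 9: x=2 → posterior Dirichlet(12, 7/2, 23/3)
obs 10: x=2 → posterior Dirichlet(12, 7/2, 26/3)
obs 11: x=0 → posterior Dirichlet(13, 7/2, 26/3)

k = 3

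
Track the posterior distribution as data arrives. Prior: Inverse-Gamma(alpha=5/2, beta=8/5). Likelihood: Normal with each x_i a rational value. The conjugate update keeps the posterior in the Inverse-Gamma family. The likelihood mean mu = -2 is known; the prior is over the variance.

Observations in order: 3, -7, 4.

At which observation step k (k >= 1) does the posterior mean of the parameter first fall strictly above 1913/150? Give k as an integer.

k = 3

obs 1: x=3 → posterior Inverse-Gamma(3, 141/10)
obs 2: x=-7 → posterior Inverse-Gamma(7/2, 133/5)
obs 3: x=4 → posterior Inverse-Gamma(4, 223/5)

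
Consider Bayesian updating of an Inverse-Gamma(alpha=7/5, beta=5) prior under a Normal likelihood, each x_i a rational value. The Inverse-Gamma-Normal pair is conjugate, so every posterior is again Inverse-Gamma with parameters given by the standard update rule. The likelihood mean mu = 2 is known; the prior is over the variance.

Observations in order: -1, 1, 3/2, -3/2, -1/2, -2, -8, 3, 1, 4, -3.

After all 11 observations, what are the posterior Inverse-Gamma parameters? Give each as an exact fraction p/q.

alpha=69/10, beta=743/8

obs 1: x=-1 → posterior Inverse-Gamma(19/10, 19/2)
obs 2: x=1 → posterior Inverse-Gamma(12/5, 10)
obs 3: x=3/2 → posterior Inverse-Gamma(29/10, 81/8)
obs 4: x=-3/2 → posterior Inverse-Gamma(17/5, 65/4)
obs 5: x=-1/2 → posterior Inverse-Gamma(39/10, 155/8)
obs 6: x=-2 → posterior Inverse-Gamma(22/5, 219/8)
obs 7: x=-8 → posterior Inverse-Gamma(49/10, 619/8)
obs 8: x=3 → posterior Inverse-Gamma(27/5, 623/8)
obs 9: x=1 → posterior Inverse-Gamma(59/10, 627/8)
obs 10: x=4 → posterior Inverse-Gamma(32/5, 643/8)
obs 11: x=-3 → posterior Inverse-Gamma(69/10, 743/8)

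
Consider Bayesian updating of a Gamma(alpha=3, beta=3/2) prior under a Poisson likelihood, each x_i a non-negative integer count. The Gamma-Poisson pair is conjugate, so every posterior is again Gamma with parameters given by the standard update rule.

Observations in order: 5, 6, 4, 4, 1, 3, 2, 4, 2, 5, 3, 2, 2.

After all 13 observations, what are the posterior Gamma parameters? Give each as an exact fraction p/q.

obs 1: x=5 → posterior Gamma(8, 5/2)
obs 2: x=6 → posterior Gamma(14, 7/2)
obs 3: x=4 → posterior Gamma(18, 9/2)
obs 4: x=4 → posterior Gamma(22, 11/2)
obs 5: x=1 → posterior Gamma(23, 13/2)
obs 6: x=3 → posterior Gamma(26, 15/2)
obs 7: x=2 → posterior Gamma(28, 17/2)
obs 8: x=4 → posterior Gamma(32, 19/2)
obs 9: x=2 → posterior Gamma(34, 21/2)
obs 10: x=5 → posterior Gamma(39, 23/2)
obs 11: x=3 → posterior Gamma(42, 25/2)
obs 12: x=2 → posterior Gamma(44, 27/2)
obs 13: x=2 → posterior Gamma(46, 29/2)

alpha=46, beta=29/2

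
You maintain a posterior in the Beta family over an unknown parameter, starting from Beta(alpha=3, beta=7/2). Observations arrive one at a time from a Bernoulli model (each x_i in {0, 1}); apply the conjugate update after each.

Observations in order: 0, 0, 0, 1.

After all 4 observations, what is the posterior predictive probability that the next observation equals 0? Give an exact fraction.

13/21

obs 1: x=0 → posterior Beta(3, 9/2)
obs 2: x=0 → posterior Beta(3, 11/2)
obs 3: x=0 → posterior Beta(3, 13/2)
obs 4: x=1 → posterior Beta(4, 13/2)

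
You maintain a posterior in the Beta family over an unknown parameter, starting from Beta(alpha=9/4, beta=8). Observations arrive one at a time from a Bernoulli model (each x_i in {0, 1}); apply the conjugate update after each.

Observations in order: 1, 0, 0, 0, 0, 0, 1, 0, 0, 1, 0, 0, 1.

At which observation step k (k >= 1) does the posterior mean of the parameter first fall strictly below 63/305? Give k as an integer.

k = 6

obs 1: x=1 → posterior Beta(13/4, 8)
obs 2: x=0 → posterior Beta(13/4, 9)
obs 3: x=0 → posterior Beta(13/4, 10)
obs 4: x=0 → posterior Beta(13/4, 11)
obs 5: x=0 → posterior Beta(13/4, 12)
obs 6: x=0 → posterior Beta(13/4, 13)
obs 7: x=1 → posterior Beta(17/4, 13)
obs 8: x=0 → posterior Beta(17/4, 14)
obs 9: x=0 → posterior Beta(17/4, 15)
obs 10: x=1 → posterior Beta(21/4, 15)
obs 11: x=0 → posterior Beta(21/4, 16)
obs 12: x=0 → posterior Beta(21/4, 17)
obs 13: x=1 → posterior Beta(25/4, 17)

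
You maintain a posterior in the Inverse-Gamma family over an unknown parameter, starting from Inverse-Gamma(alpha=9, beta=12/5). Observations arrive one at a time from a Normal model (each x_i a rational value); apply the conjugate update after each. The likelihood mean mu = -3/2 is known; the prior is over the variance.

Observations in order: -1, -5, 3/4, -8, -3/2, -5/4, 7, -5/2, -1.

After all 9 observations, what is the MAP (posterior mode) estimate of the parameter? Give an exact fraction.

5527/1160

obs 1: x=-1 → posterior Inverse-Gamma(19/2, 101/40)
obs 2: x=-5 → posterior Inverse-Gamma(10, 173/20)
obs 3: x=3/4 → posterior Inverse-Gamma(21/2, 1789/160)
obs 4: x=-8 → posterior Inverse-Gamma(11, 5169/160)
obs 5: x=-3/2 → posterior Inverse-Gamma(23/2, 5169/160)
obs 6: x=-5/4 → posterior Inverse-Gamma(12, 2587/80)
obs 7: x=7 → posterior Inverse-Gamma(25/2, 5477/80)
obs 8: x=-5/2 → posterior Inverse-Gamma(13, 5517/80)
obs 9: x=-1 → posterior Inverse-Gamma(27/2, 5527/80)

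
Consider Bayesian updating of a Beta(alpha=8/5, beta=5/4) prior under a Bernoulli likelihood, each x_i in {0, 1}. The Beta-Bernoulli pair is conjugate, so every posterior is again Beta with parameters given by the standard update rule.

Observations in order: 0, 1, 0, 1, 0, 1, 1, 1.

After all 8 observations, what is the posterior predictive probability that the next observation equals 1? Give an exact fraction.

obs 1: x=0 → posterior Beta(8/5, 9/4)
obs 2: x=1 → posterior Beta(13/5, 9/4)
obs 3: x=0 → posterior Beta(13/5, 13/4)
obs 4: x=1 → posterior Beta(18/5, 13/4)
obs 5: x=0 → posterior Beta(18/5, 17/4)
obs 6: x=1 → posterior Beta(23/5, 17/4)
obs 7: x=1 → posterior Beta(28/5, 17/4)
obs 8: x=1 → posterior Beta(33/5, 17/4)

132/217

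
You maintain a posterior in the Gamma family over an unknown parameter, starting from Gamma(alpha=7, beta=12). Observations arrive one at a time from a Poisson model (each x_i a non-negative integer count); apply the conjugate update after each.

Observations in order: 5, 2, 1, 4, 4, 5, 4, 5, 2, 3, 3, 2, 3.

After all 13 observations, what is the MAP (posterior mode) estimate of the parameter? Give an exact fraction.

obs 1: x=5 → posterior Gamma(12, 13)
obs 2: x=2 → posterior Gamma(14, 14)
obs 3: x=1 → posterior Gamma(15, 15)
obs 4: x=4 → posterior Gamma(19, 16)
obs 5: x=4 → posterior Gamma(23, 17)
obs 6: x=5 → posterior Gamma(28, 18)
obs 7: x=4 → posterior Gamma(32, 19)
obs 8: x=5 → posterior Gamma(37, 20)
obs 9: x=2 → posterior Gamma(39, 21)
obs 10: x=3 → posterior Gamma(42, 22)
obs 11: x=3 → posterior Gamma(45, 23)
obs 12: x=2 → posterior Gamma(47, 24)
obs 13: x=3 → posterior Gamma(50, 25)

49/25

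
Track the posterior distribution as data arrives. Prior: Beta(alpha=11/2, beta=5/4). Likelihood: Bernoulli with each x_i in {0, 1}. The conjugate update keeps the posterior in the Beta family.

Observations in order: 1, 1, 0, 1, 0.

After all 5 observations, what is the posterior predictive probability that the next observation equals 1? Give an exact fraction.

34/47

obs 1: x=1 → posterior Beta(13/2, 5/4)
obs 2: x=1 → posterior Beta(15/2, 5/4)
obs 3: x=0 → posterior Beta(15/2, 9/4)
obs 4: x=1 → posterior Beta(17/2, 9/4)
obs 5: x=0 → posterior Beta(17/2, 13/4)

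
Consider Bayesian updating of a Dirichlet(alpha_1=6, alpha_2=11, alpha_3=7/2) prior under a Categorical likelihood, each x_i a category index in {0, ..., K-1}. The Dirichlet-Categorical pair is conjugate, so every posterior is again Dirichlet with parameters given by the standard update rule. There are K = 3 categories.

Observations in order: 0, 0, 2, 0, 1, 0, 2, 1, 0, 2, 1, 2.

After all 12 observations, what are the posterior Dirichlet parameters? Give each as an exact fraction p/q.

obs 1: x=0 → posterior Dirichlet(7, 11, 7/2)
obs 2: x=0 → posterior Dirichlet(8, 11, 7/2)
obs 3: x=2 → posterior Dirichlet(8, 11, 9/2)
obs 4: x=0 → posterior Dirichlet(9, 11, 9/2)
obs 5: x=1 → posterior Dirichlet(9, 12, 9/2)
obs 6: x=0 → posterior Dirichlet(10, 12, 9/2)
obs 7: x=2 → posterior Dirichlet(10, 12, 11/2)
obs 8: x=1 → posterior Dirichlet(10, 13, 11/2)
obs 9: x=0 → posterior Dirichlet(11, 13, 11/2)
obs 10: x=2 → posterior Dirichlet(11, 13, 13/2)
obs 11: x=1 → posterior Dirichlet(11, 14, 13/2)
obs 12: x=2 → posterior Dirichlet(11, 14, 15/2)

alpha_1=11, alpha_2=14, alpha_3=15/2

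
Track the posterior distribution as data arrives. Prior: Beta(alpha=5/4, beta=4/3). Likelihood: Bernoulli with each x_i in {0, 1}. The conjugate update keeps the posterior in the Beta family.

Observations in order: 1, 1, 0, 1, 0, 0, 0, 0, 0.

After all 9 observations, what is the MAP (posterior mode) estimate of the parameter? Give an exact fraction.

obs 1: x=1 → posterior Beta(9/4, 4/3)
obs 2: x=1 → posterior Beta(13/4, 4/3)
obs 3: x=0 → posterior Beta(13/4, 7/3)
obs 4: x=1 → posterior Beta(17/4, 7/3)
obs 5: x=0 → posterior Beta(17/4, 10/3)
obs 6: x=0 → posterior Beta(17/4, 13/3)
obs 7: x=0 → posterior Beta(17/4, 16/3)
obs 8: x=0 → posterior Beta(17/4, 19/3)
obs 9: x=0 → posterior Beta(17/4, 22/3)

39/115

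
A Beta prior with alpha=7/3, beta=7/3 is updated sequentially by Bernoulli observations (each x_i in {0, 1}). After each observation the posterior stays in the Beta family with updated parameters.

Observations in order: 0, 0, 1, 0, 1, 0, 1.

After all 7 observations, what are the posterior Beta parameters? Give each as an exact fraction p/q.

alpha=16/3, beta=19/3

obs 1: x=0 → posterior Beta(7/3, 10/3)
obs 2: x=0 → posterior Beta(7/3, 13/3)
obs 3: x=1 → posterior Beta(10/3, 13/3)
obs 4: x=0 → posterior Beta(10/3, 16/3)
obs 5: x=1 → posterior Beta(13/3, 16/3)
obs 6: x=0 → posterior Beta(13/3, 19/3)
obs 7: x=1 → posterior Beta(16/3, 19/3)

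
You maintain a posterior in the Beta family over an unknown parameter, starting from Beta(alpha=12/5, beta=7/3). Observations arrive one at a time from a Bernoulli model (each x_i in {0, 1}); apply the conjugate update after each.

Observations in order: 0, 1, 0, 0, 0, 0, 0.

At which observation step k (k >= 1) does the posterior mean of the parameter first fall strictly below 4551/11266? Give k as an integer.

k = 4

obs 1: x=0 → posterior Beta(12/5, 10/3)
obs 2: x=1 → posterior Beta(17/5, 10/3)
obs 3: x=0 → posterior Beta(17/5, 13/3)
obs 4: x=0 → posterior Beta(17/5, 16/3)
obs 5: x=0 → posterior Beta(17/5, 19/3)
obs 6: x=0 → posterior Beta(17/5, 22/3)
obs 7: x=0 → posterior Beta(17/5, 25/3)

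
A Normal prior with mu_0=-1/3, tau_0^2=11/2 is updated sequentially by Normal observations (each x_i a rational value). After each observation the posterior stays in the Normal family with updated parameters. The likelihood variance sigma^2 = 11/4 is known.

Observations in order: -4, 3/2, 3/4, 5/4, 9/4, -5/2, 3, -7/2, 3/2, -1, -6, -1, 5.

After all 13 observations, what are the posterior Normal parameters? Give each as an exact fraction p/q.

mu_0=-35/162, tau_0^2=11/54

obs 1: x=-4 → posterior Normal(-25/9, 11/6)
obs 2: x=3/2 → posterior Normal(-16/15, 11/10)
obs 3: x=3/4 → posterior Normal(-23/42, 11/14)
obs 4: x=5/4 → posterior Normal(-4/27, 11/18)
obs 5: x=9/4 → posterior Normal(19/66, 1/2)
obs 6: x=-5/2 → posterior Normal(-11/78, 11/26)
obs 7: x=3 → posterior Normal(5/18, 11/30)
obs 8: x=-7/2 → posterior Normal(-1/6, 11/34)
obs 9: x=3/2 → posterior Normal(1/114, 11/38)
obs 10: x=-1 → posterior Normal(-11/126, 11/42)
obs 11: x=-6 → posterior Normal(-83/138, 11/46)
obs 12: x=-1 → posterior Normal(-19/30, 11/50)
obs 13: x=5 → posterior Normal(-35/162, 11/54)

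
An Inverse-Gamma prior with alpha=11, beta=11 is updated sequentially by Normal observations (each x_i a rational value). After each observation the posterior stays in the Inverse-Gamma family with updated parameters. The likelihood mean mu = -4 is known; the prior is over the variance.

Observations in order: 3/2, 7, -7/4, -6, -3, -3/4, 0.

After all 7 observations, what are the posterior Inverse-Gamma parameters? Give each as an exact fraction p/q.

alpha=29/2, beta=1679/16

obs 1: x=3/2 → posterior Inverse-Gamma(23/2, 209/8)
obs 2: x=7 → posterior Inverse-Gamma(12, 693/8)
obs 3: x=-7/4 → posterior Inverse-Gamma(25/2, 2853/32)
obs 4: x=-6 → posterior Inverse-Gamma(13, 2917/32)
obs 5: x=-3 → posterior Inverse-Gamma(27/2, 2933/32)
obs 6: x=-3/4 → posterior Inverse-Gamma(14, 1551/16)
obs 7: x=0 → posterior Inverse-Gamma(29/2, 1679/16)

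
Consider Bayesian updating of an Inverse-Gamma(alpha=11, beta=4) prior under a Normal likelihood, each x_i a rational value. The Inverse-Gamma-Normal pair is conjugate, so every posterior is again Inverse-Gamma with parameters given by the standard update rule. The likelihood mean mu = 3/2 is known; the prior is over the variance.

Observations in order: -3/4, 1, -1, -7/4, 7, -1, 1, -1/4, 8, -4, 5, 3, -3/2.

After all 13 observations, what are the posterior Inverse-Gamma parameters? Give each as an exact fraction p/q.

obs 1: x=-3/4 → posterior Inverse-Gamma(23/2, 209/32)
obs 2: x=1 → posterior Inverse-Gamma(12, 213/32)
obs 3: x=-1 → posterior Inverse-Gamma(25/2, 313/32)
obs 4: x=-7/4 → posterior Inverse-Gamma(13, 241/16)
obs 5: x=7 → posterior Inverse-Gamma(27/2, 483/16)
obs 6: x=-1 → posterior Inverse-Gamma(14, 533/16)
obs 7: x=1 → posterior Inverse-Gamma(29/2, 535/16)
obs 8: x=-1/4 → posterior Inverse-Gamma(15, 1119/32)
obs 9: x=8 → posterior Inverse-Gamma(31/2, 1795/32)
obs 10: x=-4 → posterior Inverse-Gamma(16, 2279/32)
obs 11: x=5 → posterior Inverse-Gamma(33/2, 2475/32)
obs 12: x=3 → posterior Inverse-Gamma(17, 2511/32)
obs 13: x=-3/2 → posterior Inverse-Gamma(35/2, 2655/32)

alpha=35/2, beta=2655/32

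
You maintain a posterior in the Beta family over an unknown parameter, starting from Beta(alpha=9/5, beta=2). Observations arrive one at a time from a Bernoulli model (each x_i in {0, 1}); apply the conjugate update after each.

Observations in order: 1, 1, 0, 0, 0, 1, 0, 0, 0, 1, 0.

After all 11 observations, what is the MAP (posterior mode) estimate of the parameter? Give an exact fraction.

obs 1: x=1 → posterior Beta(14/5, 2)
obs 2: x=1 → posterior Beta(19/5, 2)
obs 3: x=0 → posterior Beta(19/5, 3)
obs 4: x=0 → posterior Beta(19/5, 4)
obs 5: x=0 → posterior Beta(19/5, 5)
obs 6: x=1 → posterior Beta(24/5, 5)
obs 7: x=0 → posterior Beta(24/5, 6)
obs 8: x=0 → posterior Beta(24/5, 7)
obs 9: x=0 → posterior Beta(24/5, 8)
obs 10: x=1 → posterior Beta(29/5, 8)
obs 11: x=0 → posterior Beta(29/5, 9)

3/8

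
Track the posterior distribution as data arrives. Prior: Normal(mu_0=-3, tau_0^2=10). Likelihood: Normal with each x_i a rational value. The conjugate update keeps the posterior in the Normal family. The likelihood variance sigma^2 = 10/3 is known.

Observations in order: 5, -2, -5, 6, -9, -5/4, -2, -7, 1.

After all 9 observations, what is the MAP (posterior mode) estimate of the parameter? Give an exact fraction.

obs 1: x=5 → posterior Normal(3, 5/2)
obs 2: x=-2 → posterior Normal(6/7, 10/7)
obs 3: x=-5 → posterior Normal(-9/10, 1)
obs 4: x=6 → posterior Normal(9/13, 10/13)
obs 5: x=-9 → posterior Normal(-9/8, 5/8)
obs 6: x=-5/4 → posterior Normal(-87/76, 10/19)
obs 7: x=-2 → posterior Normal(-111/88, 5/11)
obs 8: x=-7 → posterior Normal(-39/20, 2/5)
obs 9: x=1 → posterior Normal(-183/112, 5/14)

-183/112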